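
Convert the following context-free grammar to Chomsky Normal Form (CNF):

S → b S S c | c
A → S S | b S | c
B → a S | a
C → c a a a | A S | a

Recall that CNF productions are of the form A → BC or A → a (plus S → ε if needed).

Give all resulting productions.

TB → b; TC → c; S → c; A → c; TA → a; B → a; C → a; S → TB X0; X0 → S X1; X1 → S TC; A → S S; A → TB S; B → TA S; C → TC X2; X2 → TA X3; X3 → TA TA; C → A S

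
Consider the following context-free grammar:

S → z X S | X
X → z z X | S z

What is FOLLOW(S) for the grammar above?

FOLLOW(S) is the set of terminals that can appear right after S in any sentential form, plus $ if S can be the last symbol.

We compute FOLLOW(S) using the standard algorithm.
FOLLOW(S) starts with {$}.
FIRST(S) = {z}
FIRST(X) = {z}
FOLLOW(S) = {$, z}
FOLLOW(X) = {$, z}
Therefore, FOLLOW(S) = {$, z}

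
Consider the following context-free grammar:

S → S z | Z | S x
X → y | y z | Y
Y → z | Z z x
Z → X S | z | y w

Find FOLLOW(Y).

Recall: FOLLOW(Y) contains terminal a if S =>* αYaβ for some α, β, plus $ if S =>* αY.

We compute FOLLOW(Y) using the standard algorithm.
FOLLOW(S) starts with {$}.
FIRST(S) = {y, z}
FIRST(X) = {y, z}
FIRST(Y) = {y, z}
FIRST(Z) = {y, z}
FOLLOW(S) = {$, x, z}
FOLLOW(X) = {y, z}
FOLLOW(Y) = {y, z}
FOLLOW(Z) = {$, x, z}
Therefore, FOLLOW(Y) = {y, z}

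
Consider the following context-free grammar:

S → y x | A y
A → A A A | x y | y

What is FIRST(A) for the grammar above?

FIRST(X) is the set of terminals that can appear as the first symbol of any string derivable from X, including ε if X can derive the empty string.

We compute FIRST(A) using the standard algorithm.
FIRST(A) = {x, y}
FIRST(S) = {x, y}
Therefore, FIRST(A) = {x, y}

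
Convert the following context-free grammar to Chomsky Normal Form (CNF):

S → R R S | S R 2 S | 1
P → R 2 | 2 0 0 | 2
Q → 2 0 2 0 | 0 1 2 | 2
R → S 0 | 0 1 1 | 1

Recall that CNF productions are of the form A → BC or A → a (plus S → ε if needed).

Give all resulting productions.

T2 → 2; S → 1; T0 → 0; P → 2; T1 → 1; Q → 2; R → 1; S → R X0; X0 → R S; S → S X1; X1 → R X2; X2 → T2 S; P → R T2; P → T2 X3; X3 → T0 T0; Q → T2 X4; X4 → T0 X5; X5 → T2 T0; Q → T0 X6; X6 → T1 T2; R → S T0; R → T0 X7; X7 → T1 T1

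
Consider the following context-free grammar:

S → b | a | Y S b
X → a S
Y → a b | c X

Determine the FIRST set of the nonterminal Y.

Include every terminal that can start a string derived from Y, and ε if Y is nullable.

We compute FIRST(Y) using the standard algorithm.
FIRST(S) = {a, b, c}
FIRST(X) = {a}
FIRST(Y) = {a, c}
Therefore, FIRST(Y) = {a, c}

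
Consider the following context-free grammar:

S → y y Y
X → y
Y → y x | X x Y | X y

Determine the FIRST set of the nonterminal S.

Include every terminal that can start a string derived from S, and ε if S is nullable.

We compute FIRST(S) using the standard algorithm.
FIRST(S) = {y}
FIRST(X) = {y}
FIRST(Y) = {y}
Therefore, FIRST(S) = {y}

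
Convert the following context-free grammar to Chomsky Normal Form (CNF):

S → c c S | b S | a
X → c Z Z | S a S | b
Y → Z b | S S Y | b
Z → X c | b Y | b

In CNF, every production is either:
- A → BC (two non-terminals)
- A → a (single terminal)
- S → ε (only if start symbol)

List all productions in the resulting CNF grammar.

TC → c; TB → b; S → a; TA → a; X → b; Y → b; Z → b; S → TC X0; X0 → TC S; S → TB S; X → TC X1; X1 → Z Z; X → S X2; X2 → TA S; Y → Z TB; Y → S X3; X3 → S Y; Z → X TC; Z → TB Y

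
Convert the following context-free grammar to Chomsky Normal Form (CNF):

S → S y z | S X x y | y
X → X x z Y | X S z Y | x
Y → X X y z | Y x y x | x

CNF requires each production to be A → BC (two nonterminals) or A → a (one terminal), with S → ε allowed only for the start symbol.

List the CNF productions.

TY → y; TZ → z; TX → x; S → y; X → x; Y → x; S → S X0; X0 → TY TZ; S → S X1; X1 → X X2; X2 → TX TY; X → X X3; X3 → TX X4; X4 → TZ Y; X → X X5; X5 → S X6; X6 → TZ Y; Y → X X7; X7 → X X8; X8 → TY TZ; Y → Y X9; X9 → TX X10; X10 → TY TX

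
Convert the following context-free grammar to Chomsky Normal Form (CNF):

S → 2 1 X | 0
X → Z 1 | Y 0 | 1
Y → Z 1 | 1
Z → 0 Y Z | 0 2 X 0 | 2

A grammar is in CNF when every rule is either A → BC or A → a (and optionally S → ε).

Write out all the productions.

T2 → 2; T1 → 1; S → 0; T0 → 0; X → 1; Y → 1; Z → 2; S → T2 X0; X0 → T1 X; X → Z T1; X → Y T0; Y → Z T1; Z → T0 X1; X1 → Y Z; Z → T0 X2; X2 → T2 X3; X3 → X T0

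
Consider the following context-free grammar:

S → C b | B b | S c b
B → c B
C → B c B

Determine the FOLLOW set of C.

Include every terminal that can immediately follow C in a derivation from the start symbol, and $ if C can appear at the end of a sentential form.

We compute FOLLOW(C) using the standard algorithm.
FOLLOW(S) starts with {$}.
FIRST(B) = {c}
FIRST(C) = {c}
FIRST(S) = {c}
FOLLOW(B) = {b, c}
FOLLOW(C) = {b}
FOLLOW(S) = {$, c}
Therefore, FOLLOW(C) = {b}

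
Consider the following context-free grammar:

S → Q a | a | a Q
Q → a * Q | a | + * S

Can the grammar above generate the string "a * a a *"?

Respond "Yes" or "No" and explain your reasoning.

No - no valid derivation exists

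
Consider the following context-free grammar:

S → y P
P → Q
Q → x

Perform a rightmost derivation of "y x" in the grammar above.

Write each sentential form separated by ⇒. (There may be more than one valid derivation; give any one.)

S ⇒ y P ⇒ y Q ⇒ y x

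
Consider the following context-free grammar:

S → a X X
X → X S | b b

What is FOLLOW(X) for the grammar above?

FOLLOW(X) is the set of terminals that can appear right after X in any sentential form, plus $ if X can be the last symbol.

We compute FOLLOW(X) using the standard algorithm.
FOLLOW(S) starts with {$}.
FIRST(S) = {a}
FIRST(X) = {b}
FOLLOW(S) = {$, a, b}
FOLLOW(X) = {$, a, b}
Therefore, FOLLOW(X) = {$, a, b}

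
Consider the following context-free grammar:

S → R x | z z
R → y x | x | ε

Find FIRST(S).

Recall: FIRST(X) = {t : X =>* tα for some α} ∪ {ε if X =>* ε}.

We compute FIRST(S) using the standard algorithm.
FIRST(R) = {x, y, ε}
FIRST(S) = {x, y, z}
Therefore, FIRST(S) = {x, y, z}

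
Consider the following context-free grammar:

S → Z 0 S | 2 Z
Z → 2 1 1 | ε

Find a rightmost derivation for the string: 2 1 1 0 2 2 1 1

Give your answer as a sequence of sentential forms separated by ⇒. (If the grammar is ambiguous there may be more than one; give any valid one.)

S ⇒ Z 0 S ⇒ Z 0 2 Z ⇒ Z 0 2 2 1 1 ⇒ 2 1 1 0 2 2 1 1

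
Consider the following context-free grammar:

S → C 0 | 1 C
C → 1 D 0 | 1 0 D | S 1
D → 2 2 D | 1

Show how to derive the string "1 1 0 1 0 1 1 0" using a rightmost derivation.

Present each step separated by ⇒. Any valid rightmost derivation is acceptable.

S ⇒ C 0 ⇒ S 1 0 ⇒ 1 C 1 0 ⇒ 1 S 1 1 0 ⇒ 1 C 0 1 1 0 ⇒ 1 1 0 D 0 1 1 0 ⇒ 1 1 0 1 0 1 1 0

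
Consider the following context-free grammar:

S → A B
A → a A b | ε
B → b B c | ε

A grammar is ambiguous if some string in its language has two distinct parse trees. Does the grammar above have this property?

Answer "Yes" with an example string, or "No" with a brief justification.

No - the grammar is unambiguous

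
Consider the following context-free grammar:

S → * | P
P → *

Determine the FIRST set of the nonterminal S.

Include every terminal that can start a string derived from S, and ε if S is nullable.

We compute FIRST(S) using the standard algorithm.
FIRST(P) = {*}
FIRST(S) = {*}
Therefore, FIRST(S) = {*}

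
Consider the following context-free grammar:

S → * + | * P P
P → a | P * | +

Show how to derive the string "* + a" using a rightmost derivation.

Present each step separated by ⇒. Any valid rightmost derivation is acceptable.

S ⇒ * P P ⇒ * P a ⇒ * + a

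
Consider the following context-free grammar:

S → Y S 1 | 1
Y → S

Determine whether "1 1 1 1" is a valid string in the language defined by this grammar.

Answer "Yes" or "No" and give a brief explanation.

No - no valid derivation exists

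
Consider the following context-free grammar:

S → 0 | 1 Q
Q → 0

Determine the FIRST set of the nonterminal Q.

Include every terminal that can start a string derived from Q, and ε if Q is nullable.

We compute FIRST(Q) using the standard algorithm.
FIRST(Q) = {0}
FIRST(S) = {0, 1}
Therefore, FIRST(Q) = {0}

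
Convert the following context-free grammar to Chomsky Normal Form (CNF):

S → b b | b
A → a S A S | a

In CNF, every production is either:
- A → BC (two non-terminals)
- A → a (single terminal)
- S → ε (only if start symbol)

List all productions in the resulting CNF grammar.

TB → b; S → b; TA → a; A → a; S → TB TB; A → TA X0; X0 → S X1; X1 → A S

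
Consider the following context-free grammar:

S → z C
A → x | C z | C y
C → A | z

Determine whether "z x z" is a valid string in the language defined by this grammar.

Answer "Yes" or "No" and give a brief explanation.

Yes - a valid derivation exists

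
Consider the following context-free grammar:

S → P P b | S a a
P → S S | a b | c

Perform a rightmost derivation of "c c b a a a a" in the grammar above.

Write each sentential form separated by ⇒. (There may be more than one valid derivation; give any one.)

S ⇒ S a a ⇒ S a a a a ⇒ P P b a a a a ⇒ P c b a a a a ⇒ c c b a a a a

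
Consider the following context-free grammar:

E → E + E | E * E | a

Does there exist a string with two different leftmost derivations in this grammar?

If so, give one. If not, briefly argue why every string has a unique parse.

Yes - the string 'a * a * a + a + a + a' has two distinct leftmost derivations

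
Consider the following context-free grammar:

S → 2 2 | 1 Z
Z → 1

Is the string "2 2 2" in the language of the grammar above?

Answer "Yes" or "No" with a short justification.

No - no valid derivation exists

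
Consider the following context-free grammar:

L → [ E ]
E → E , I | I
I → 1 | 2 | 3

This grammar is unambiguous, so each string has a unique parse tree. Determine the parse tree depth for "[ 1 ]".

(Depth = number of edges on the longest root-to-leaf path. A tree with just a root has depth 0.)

3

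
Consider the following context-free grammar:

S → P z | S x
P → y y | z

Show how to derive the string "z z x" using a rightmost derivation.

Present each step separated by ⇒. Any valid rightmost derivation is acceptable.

S ⇒ S x ⇒ P z x ⇒ z z x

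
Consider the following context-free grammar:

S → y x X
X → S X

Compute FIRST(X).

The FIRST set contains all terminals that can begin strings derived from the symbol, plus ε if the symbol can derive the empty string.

We compute FIRST(X) using the standard algorithm.
FIRST(S) = {y}
FIRST(X) = {y}
Therefore, FIRST(X) = {y}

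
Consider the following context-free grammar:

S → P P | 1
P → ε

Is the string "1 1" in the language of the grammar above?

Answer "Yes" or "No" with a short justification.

No - no valid derivation exists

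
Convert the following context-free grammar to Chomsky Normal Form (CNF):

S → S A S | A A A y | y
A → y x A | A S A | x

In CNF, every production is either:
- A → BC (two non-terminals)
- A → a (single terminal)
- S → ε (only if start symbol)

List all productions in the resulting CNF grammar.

TY → y; S → y; TX → x; A → x; S → S X0; X0 → A S; S → A X1; X1 → A X2; X2 → A TY; A → TY X3; X3 → TX A; A → A X4; X4 → S A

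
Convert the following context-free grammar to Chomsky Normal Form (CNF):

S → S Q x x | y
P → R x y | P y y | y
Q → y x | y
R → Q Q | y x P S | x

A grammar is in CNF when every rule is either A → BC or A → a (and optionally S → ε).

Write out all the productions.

TX → x; S → y; TY → y; P → y; Q → y; R → x; S → S X0; X0 → Q X1; X1 → TX TX; P → R X2; X2 → TX TY; P → P X3; X3 → TY TY; Q → TY TX; R → Q Q; R → TY X4; X4 → TX X5; X5 → P S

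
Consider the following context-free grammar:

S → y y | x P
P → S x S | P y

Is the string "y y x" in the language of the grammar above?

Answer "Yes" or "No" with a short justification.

No - no valid derivation exists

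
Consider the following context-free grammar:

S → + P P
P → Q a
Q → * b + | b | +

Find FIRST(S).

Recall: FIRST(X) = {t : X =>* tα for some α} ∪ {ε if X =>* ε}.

We compute FIRST(S) using the standard algorithm.
FIRST(P) = {*, +, b}
FIRST(Q) = {*, +, b}
FIRST(S) = {+}
Therefore, FIRST(S) = {+}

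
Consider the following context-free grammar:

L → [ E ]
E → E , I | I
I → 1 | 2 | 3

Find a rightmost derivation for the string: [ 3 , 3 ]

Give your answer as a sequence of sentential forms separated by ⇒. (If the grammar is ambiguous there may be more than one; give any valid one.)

L ⇒ [ E ] ⇒ [ E , I ] ⇒ [ E , 3 ] ⇒ [ I , 3 ] ⇒ [ 3 , 3 ]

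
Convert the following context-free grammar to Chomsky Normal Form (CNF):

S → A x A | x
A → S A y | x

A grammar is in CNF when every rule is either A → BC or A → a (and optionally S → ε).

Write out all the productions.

TX → x; S → x; TY → y; A → x; S → A X0; X0 → TX A; A → S X1; X1 → A TY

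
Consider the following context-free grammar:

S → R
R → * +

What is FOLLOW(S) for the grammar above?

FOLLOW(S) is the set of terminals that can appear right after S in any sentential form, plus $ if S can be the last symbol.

We compute FOLLOW(S) using the standard algorithm.
FOLLOW(S) starts with {$}.
FIRST(R) = {*}
FIRST(S) = {*}
FOLLOW(R) = {$}
FOLLOW(S) = {$}
Therefore, FOLLOW(S) = {$}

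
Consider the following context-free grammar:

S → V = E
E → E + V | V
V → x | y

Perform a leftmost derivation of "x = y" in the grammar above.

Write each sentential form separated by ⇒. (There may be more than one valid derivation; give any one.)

S ⇒ V = E ⇒ x = E ⇒ x = V ⇒ x = y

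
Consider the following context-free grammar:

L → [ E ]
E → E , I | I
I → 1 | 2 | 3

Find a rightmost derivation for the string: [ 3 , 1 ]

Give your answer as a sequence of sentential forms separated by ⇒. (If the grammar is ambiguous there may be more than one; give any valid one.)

L ⇒ [ E ] ⇒ [ E , I ] ⇒ [ E , 1 ] ⇒ [ I , 1 ] ⇒ [ 3 , 1 ]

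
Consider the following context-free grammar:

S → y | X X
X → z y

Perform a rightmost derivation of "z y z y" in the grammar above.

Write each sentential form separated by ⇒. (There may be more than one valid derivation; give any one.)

S ⇒ X X ⇒ X z y ⇒ z y z y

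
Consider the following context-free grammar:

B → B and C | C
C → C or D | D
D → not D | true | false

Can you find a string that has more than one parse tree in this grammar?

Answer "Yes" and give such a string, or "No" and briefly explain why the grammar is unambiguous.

No - the grammar is unambiguous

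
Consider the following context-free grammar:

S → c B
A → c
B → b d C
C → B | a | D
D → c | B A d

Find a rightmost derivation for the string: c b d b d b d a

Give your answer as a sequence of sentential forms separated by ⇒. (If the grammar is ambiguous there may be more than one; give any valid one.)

S ⇒ c B ⇒ c b d C ⇒ c b d B ⇒ c b d b d C ⇒ c b d b d B ⇒ c b d b d b d C ⇒ c b d b d b d a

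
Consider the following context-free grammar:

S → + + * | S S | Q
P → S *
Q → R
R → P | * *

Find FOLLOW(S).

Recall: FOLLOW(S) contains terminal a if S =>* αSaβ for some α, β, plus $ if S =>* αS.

We compute FOLLOW(S) using the standard algorithm.
FOLLOW(S) starts with {$}.
FIRST(P) = {*, +}
FIRST(Q) = {*, +}
FIRST(R) = {*, +}
FIRST(S) = {*, +}
FOLLOW(P) = {$, *, +}
FOLLOW(Q) = {$, *, +}
FOLLOW(R) = {$, *, +}
FOLLOW(S) = {$, *, +}
Therefore, FOLLOW(S) = {$, *, +}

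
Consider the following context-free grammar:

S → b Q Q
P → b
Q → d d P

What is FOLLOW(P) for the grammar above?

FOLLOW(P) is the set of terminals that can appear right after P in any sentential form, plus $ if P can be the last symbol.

We compute FOLLOW(P) using the standard algorithm.
FOLLOW(S) starts with {$}.
FIRST(P) = {b}
FIRST(Q) = {d}
FIRST(S) = {b}
FOLLOW(P) = {$, d}
FOLLOW(Q) = {$, d}
FOLLOW(S) = {$}
Therefore, FOLLOW(P) = {$, d}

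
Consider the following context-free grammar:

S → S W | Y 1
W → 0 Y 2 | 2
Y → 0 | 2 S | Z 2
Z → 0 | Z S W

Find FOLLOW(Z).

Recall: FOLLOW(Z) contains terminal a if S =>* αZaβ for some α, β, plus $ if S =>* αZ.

We compute FOLLOW(Z) using the standard algorithm.
FOLLOW(S) starts with {$}.
FIRST(S) = {0, 2}
FIRST(W) = {0, 2}
FIRST(Y) = {0, 2}
FIRST(Z) = {0}
FOLLOW(S) = {$, 0, 1, 2}
FOLLOW(W) = {$, 0, 1, 2}
FOLLOW(Y) = {1, 2}
FOLLOW(Z) = {0, 2}
Therefore, FOLLOW(Z) = {0, 2}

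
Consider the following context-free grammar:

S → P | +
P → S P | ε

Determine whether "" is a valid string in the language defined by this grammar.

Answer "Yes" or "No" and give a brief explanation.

Yes - a valid derivation exists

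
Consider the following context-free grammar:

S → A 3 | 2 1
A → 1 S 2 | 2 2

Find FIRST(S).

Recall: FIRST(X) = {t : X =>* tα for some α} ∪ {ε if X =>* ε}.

We compute FIRST(S) using the standard algorithm.
FIRST(A) = {1, 2}
FIRST(S) = {1, 2}
Therefore, FIRST(S) = {1, 2}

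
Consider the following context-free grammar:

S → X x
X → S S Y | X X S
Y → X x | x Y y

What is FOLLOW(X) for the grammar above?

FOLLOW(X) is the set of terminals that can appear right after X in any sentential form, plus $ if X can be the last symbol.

We compute FOLLOW(X) using the standard algorithm.
FOLLOW(S) starts with {$}.
FIRST(S) = {}
FIRST(X) = {}
FIRST(Y) = {x}
FOLLOW(S) = {$, x}
FOLLOW(X) = {x}
FOLLOW(Y) = {x, y}
Therefore, FOLLOW(X) = {x}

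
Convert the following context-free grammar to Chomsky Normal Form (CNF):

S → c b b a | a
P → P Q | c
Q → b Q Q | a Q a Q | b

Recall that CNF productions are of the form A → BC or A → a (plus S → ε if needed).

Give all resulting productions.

TC → c; TB → b; TA → a; S → a; P → c; Q → b; S → TC X0; X0 → TB X1; X1 → TB TA; P → P Q; Q → TB X2; X2 → Q Q; Q → TA X3; X3 → Q X4; X4 → TA Q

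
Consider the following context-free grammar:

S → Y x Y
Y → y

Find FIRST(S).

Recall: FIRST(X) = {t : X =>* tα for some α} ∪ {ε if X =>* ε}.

We compute FIRST(S) using the standard algorithm.
FIRST(S) = {y}
FIRST(Y) = {y}
Therefore, FIRST(S) = {y}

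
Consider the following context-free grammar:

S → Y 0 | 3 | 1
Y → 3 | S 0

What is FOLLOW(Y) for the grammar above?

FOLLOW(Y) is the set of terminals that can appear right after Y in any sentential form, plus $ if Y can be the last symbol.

We compute FOLLOW(Y) using the standard algorithm.
FOLLOW(S) starts with {$}.
FIRST(S) = {1, 3}
FIRST(Y) = {1, 3}
FOLLOW(S) = {$, 0}
FOLLOW(Y) = {0}
Therefore, FOLLOW(Y) = {0}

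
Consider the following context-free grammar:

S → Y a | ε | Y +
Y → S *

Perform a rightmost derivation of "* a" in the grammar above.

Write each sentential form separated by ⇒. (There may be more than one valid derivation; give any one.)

S ⇒ Y a ⇒ S * a ⇒ * a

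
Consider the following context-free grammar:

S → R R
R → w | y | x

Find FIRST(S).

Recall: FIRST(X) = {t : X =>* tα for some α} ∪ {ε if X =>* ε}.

We compute FIRST(S) using the standard algorithm.
FIRST(R) = {w, x, y}
FIRST(S) = {w, x, y}
Therefore, FIRST(S) = {w, x, y}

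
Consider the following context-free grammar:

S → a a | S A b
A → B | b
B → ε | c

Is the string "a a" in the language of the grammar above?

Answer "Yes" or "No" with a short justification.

Yes - a valid derivation exists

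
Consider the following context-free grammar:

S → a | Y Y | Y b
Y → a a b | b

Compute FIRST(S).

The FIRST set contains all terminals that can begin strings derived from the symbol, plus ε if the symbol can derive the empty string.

We compute FIRST(S) using the standard algorithm.
FIRST(S) = {a, b}
FIRST(Y) = {a, b}
Therefore, FIRST(S) = {a, b}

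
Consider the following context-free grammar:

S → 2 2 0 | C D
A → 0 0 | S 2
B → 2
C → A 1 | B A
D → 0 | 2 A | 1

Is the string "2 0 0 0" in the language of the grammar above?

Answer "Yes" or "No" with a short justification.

Yes - a valid derivation exists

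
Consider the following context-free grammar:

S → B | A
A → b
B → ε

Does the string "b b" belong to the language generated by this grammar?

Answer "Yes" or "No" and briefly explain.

No - no valid derivation exists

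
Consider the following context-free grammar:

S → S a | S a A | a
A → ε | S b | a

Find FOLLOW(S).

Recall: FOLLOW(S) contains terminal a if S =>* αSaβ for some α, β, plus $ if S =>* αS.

We compute FOLLOW(S) using the standard algorithm.
FOLLOW(S) starts with {$}.
FIRST(A) = {a, ε}
FIRST(S) = {a}
FOLLOW(A) = {$, a, b}
FOLLOW(S) = {$, a, b}
Therefore, FOLLOW(S) = {$, a, b}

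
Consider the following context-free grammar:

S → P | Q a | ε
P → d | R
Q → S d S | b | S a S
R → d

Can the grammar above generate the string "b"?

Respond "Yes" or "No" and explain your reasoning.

No - no valid derivation exists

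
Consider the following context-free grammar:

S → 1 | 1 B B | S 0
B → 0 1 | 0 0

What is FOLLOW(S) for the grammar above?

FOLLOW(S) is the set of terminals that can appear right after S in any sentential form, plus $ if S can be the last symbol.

We compute FOLLOW(S) using the standard algorithm.
FOLLOW(S) starts with {$}.
FIRST(B) = {0}
FIRST(S) = {1}
FOLLOW(B) = {$, 0}
FOLLOW(S) = {$, 0}
Therefore, FOLLOW(S) = {$, 0}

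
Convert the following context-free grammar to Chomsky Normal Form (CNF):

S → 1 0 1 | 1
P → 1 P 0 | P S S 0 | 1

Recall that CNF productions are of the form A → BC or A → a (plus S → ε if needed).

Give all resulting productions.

T1 → 1; T0 → 0; S → 1; P → 1; S → T1 X0; X0 → T0 T1; P → T1 X1; X1 → P T0; P → P X2; X2 → S X3; X3 → S T0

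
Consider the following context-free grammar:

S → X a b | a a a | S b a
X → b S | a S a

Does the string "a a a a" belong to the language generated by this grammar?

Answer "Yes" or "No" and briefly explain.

No - no valid derivation exists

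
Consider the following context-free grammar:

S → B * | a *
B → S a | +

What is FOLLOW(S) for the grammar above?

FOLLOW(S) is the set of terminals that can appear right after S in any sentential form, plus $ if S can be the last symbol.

We compute FOLLOW(S) using the standard algorithm.
FOLLOW(S) starts with {$}.
FIRST(B) = {+, a}
FIRST(S) = {+, a}
FOLLOW(B) = {*}
FOLLOW(S) = {$, a}
Therefore, FOLLOW(S) = {$, a}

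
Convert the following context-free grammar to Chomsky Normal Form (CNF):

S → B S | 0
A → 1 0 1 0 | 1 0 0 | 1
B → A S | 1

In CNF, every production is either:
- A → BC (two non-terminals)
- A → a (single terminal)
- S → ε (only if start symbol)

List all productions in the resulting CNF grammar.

S → 0; T1 → 1; T0 → 0; A → 1; B → 1; S → B S; A → T1 X0; X0 → T0 X1; X1 → T1 T0; A → T1 X2; X2 → T0 T0; B → A S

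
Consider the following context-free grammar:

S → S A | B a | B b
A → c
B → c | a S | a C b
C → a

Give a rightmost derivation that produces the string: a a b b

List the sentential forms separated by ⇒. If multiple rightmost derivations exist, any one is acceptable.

S ⇒ B b ⇒ a C b b ⇒ a a b b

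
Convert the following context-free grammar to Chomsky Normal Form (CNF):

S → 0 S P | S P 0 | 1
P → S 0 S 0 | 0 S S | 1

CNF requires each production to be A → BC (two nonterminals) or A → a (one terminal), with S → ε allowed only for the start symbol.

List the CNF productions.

T0 → 0; S → 1; P → 1; S → T0 X0; X0 → S P; S → S X1; X1 → P T0; P → S X2; X2 → T0 X3; X3 → S T0; P → T0 X4; X4 → S S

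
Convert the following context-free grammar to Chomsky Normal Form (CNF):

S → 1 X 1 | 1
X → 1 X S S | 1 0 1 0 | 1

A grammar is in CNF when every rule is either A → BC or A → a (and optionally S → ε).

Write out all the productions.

T1 → 1; S → 1; T0 → 0; X → 1; S → T1 X0; X0 → X T1; X → T1 X1; X1 → X X2; X2 → S S; X → T1 X3; X3 → T0 X4; X4 → T1 T0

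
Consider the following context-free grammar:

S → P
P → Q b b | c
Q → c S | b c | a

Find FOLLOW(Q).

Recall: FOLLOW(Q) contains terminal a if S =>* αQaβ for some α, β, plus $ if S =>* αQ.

We compute FOLLOW(Q) using the standard algorithm.
FOLLOW(S) starts with {$}.
FIRST(P) = {a, b, c}
FIRST(Q) = {a, b, c}
FIRST(S) = {a, b, c}
FOLLOW(P) = {$, b}
FOLLOW(Q) = {b}
FOLLOW(S) = {$, b}
Therefore, FOLLOW(Q) = {b}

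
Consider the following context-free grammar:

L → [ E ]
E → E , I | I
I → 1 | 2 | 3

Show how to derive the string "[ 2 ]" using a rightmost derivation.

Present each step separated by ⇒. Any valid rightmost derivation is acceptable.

L ⇒ [ E ] ⇒ [ I ] ⇒ [ 2 ]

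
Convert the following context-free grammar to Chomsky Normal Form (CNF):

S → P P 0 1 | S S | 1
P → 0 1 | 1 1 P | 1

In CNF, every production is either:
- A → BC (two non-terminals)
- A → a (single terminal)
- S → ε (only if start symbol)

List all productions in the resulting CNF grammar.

T0 → 0; T1 → 1; S → 1; P → 1; S → P X0; X0 → P X1; X1 → T0 T1; S → S S; P → T0 T1; P → T1 X2; X2 → T1 P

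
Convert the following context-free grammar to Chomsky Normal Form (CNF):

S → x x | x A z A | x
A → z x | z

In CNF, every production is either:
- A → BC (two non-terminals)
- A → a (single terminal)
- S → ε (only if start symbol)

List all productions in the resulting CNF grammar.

TX → x; TZ → z; S → x; A → z; S → TX TX; S → TX X0; X0 → A X1; X1 → TZ A; A → TZ TX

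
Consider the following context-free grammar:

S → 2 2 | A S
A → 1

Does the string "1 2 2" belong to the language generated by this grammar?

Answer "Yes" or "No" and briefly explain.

Yes - a valid derivation exists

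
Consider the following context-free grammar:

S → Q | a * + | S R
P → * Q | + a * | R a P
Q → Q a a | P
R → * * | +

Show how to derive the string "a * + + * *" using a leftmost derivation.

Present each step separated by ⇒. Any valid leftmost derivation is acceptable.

S ⇒ S R ⇒ S R R ⇒ a * + R R ⇒ a * + + R ⇒ a * + + * *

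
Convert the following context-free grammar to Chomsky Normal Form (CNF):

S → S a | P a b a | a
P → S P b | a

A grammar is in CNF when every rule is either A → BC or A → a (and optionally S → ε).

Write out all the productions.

TA → a; TB → b; S → a; P → a; S → S TA; S → P X0; X0 → TA X1; X1 → TB TA; P → S X2; X2 → P TB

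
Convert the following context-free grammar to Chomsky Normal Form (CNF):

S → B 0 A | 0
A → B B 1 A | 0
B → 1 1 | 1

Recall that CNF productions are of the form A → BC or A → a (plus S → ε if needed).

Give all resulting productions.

T0 → 0; S → 0; T1 → 1; A → 0; B → 1; S → B X0; X0 → T0 A; A → B X1; X1 → B X2; X2 → T1 A; B → T1 T1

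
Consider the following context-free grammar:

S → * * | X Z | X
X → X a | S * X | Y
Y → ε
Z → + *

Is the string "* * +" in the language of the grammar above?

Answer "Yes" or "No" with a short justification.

No - no valid derivation exists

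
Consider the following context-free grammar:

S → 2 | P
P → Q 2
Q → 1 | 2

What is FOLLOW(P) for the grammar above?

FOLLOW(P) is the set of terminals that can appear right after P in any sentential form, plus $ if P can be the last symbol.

We compute FOLLOW(P) using the standard algorithm.
FOLLOW(S) starts with {$}.
FIRST(P) = {1, 2}
FIRST(Q) = {1, 2}
FIRST(S) = {1, 2}
FOLLOW(P) = {$}
FOLLOW(Q) = {2}
FOLLOW(S) = {$}
Therefore, FOLLOW(P) = {$}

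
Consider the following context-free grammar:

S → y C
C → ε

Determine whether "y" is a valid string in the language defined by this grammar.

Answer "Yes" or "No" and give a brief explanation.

Yes - a valid derivation exists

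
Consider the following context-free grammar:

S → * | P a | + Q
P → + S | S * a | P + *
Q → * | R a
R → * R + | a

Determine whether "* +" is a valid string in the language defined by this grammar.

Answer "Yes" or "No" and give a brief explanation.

No - no valid derivation exists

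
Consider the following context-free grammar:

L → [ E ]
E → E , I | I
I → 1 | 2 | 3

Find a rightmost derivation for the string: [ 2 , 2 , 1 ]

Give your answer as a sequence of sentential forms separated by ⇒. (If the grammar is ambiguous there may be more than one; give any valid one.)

L ⇒ [ E ] ⇒ [ E , I ] ⇒ [ E , 1 ] ⇒ [ E , I , 1 ] ⇒ [ E , 2 , 1 ] ⇒ [ I , 2 , 1 ] ⇒ [ 2 , 2 , 1 ]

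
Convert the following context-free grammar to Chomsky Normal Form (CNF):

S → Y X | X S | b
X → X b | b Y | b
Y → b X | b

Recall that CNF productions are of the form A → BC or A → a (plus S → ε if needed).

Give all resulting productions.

S → b; TB → b; X → b; Y → b; S → Y X; S → X S; X → X TB; X → TB Y; Y → TB X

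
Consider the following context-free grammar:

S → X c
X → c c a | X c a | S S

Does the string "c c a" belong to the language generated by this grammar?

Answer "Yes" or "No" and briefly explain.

No - no valid derivation exists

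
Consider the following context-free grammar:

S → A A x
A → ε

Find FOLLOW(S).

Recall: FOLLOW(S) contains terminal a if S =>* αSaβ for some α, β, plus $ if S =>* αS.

We compute FOLLOW(S) using the standard algorithm.
FOLLOW(S) starts with {$}.
FIRST(A) = {ε}
FIRST(S) = {x}
FOLLOW(A) = {x}
FOLLOW(S) = {$}
Therefore, FOLLOW(S) = {$}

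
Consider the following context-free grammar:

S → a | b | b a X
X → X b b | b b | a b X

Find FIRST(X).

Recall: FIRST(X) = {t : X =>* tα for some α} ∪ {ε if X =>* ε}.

We compute FIRST(X) using the standard algorithm.
FIRST(S) = {a, b}
FIRST(X) = {a, b}
Therefore, FIRST(X) = {a, b}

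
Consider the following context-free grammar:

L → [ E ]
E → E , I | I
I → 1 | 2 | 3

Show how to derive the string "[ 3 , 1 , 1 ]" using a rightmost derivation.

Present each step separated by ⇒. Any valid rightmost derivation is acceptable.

L ⇒ [ E ] ⇒ [ E , I ] ⇒ [ E , 1 ] ⇒ [ E , I , 1 ] ⇒ [ E , 1 , 1 ] ⇒ [ I , 1 , 1 ] ⇒ [ 3 , 1 , 1 ]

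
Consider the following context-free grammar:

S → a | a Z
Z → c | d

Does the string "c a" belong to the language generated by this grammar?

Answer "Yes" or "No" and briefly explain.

No - no valid derivation exists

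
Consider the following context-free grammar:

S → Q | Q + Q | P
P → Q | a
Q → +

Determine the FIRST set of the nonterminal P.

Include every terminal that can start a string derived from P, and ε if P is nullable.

We compute FIRST(P) using the standard algorithm.
FIRST(P) = {+, a}
FIRST(Q) = {+}
FIRST(S) = {+, a}
Therefore, FIRST(P) = {+, a}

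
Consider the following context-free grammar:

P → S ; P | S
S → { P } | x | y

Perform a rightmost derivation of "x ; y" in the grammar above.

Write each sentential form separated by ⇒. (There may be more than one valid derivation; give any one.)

P ⇒ S ; P ⇒ S ; S ⇒ S ; y ⇒ x ; y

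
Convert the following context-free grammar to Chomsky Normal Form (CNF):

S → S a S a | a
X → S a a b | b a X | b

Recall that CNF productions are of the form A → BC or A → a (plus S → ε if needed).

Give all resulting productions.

TA → a; S → a; TB → b; X → b; S → S X0; X0 → TA X1; X1 → S TA; X → S X2; X2 → TA X3; X3 → TA TB; X → TB X4; X4 → TA X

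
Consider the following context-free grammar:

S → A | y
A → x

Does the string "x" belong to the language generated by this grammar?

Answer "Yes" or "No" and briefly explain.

Yes - a valid derivation exists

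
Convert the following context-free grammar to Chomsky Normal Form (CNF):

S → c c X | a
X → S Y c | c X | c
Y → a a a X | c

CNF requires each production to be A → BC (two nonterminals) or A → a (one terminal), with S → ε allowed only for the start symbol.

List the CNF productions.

TC → c; S → a; X → c; TA → a; Y → c; S → TC X0; X0 → TC X; X → S X1; X1 → Y TC; X → TC X; Y → TA X2; X2 → TA X3; X3 → TA X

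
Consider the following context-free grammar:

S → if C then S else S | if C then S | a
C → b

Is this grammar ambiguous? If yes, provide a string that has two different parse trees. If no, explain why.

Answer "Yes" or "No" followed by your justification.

Yes - the string 'if b then if b then if b then a else a else a' has two distinct leftmost derivations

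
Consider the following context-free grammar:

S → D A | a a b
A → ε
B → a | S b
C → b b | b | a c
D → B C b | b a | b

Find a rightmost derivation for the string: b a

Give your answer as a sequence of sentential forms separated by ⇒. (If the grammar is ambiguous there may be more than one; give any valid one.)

S ⇒ D A ⇒ D ⇒ b a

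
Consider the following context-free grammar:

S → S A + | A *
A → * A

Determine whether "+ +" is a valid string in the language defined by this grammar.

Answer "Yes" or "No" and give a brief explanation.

No - no valid derivation exists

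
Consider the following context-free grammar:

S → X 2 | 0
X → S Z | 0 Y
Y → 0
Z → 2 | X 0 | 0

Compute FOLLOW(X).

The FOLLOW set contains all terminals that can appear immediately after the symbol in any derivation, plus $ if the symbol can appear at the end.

We compute FOLLOW(X) using the standard algorithm.
FOLLOW(S) starts with {$}.
FIRST(S) = {0}
FIRST(X) = {0}
FIRST(Y) = {0}
FIRST(Z) = {0, 2}
FOLLOW(S) = {$, 0, 2}
FOLLOW(X) = {0, 2}
FOLLOW(Y) = {0, 2}
FOLLOW(Z) = {0, 2}
Therefore, FOLLOW(X) = {0, 2}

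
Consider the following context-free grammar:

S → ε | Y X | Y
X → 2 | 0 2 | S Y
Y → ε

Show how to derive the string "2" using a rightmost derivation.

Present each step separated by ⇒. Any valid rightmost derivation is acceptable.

S ⇒ Y X ⇒ Y 2 ⇒ 2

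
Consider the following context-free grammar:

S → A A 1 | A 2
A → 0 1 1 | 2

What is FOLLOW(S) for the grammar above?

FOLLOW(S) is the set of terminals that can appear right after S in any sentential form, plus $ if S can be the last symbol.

We compute FOLLOW(S) using the standard algorithm.
FOLLOW(S) starts with {$}.
FIRST(A) = {0, 2}
FIRST(S) = {0, 2}
FOLLOW(A) = {0, 1, 2}
FOLLOW(S) = {$}
Therefore, FOLLOW(S) = {$}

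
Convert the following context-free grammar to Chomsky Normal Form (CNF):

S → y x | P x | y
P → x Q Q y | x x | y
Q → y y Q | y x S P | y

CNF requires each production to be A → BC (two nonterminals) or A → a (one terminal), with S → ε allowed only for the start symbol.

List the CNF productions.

TY → y; TX → x; S → y; P → y; Q → y; S → TY TX; S → P TX; P → TX X0; X0 → Q X1; X1 → Q TY; P → TX TX; Q → TY X2; X2 → TY Q; Q → TY X3; X3 → TX X4; X4 → S P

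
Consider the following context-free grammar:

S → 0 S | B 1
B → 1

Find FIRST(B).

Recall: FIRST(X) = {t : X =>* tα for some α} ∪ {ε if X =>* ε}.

We compute FIRST(B) using the standard algorithm.
FIRST(B) = {1}
FIRST(S) = {0, 1}
Therefore, FIRST(B) = {1}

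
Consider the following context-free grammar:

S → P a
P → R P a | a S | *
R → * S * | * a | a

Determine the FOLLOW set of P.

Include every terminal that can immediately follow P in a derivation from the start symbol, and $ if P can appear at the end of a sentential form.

We compute FOLLOW(P) using the standard algorithm.
FOLLOW(S) starts with {$}.
FIRST(P) = {*, a}
FIRST(R) = {*, a}
FIRST(S) = {*, a}
FOLLOW(P) = {a}
FOLLOW(R) = {*, a}
FOLLOW(S) = {$, *, a}
Therefore, FOLLOW(P) = {a}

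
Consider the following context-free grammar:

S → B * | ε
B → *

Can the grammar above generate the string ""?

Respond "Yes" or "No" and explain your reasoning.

Yes - a valid derivation exists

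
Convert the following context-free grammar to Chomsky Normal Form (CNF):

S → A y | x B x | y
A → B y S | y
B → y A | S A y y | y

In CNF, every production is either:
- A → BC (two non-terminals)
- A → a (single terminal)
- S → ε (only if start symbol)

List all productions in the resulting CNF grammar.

TY → y; TX → x; S → y; A → y; B → y; S → A TY; S → TX X0; X0 → B TX; A → B X1; X1 → TY S; B → TY A; B → S X2; X2 → A X3; X3 → TY TY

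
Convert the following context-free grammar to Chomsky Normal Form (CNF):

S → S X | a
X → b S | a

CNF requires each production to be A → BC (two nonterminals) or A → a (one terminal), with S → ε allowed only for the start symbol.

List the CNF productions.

S → a; TB → b; X → a; S → S X; X → TB S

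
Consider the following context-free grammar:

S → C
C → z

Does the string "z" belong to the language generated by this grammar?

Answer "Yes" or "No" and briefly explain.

Yes - a valid derivation exists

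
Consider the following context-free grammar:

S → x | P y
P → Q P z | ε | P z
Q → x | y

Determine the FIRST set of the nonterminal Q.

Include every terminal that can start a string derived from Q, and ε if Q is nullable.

We compute FIRST(Q) using the standard algorithm.
FIRST(P) = {x, y, z, ε}
FIRST(Q) = {x, y}
FIRST(S) = {x, y, z}
Therefore, FIRST(Q) = {x, y}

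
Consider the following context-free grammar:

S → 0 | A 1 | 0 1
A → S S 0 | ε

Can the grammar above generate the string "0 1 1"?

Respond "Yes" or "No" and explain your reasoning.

No - no valid derivation exists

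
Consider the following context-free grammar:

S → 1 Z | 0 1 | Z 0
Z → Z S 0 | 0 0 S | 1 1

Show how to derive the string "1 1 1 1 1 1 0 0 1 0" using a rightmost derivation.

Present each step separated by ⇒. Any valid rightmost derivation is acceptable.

S ⇒ 1 Z ⇒ 1 Z S 0 ⇒ 1 Z 0 1 0 ⇒ 1 Z S 0 0 1 0 ⇒ 1 Z 1 Z 0 0 1 0 ⇒ 1 Z 1 1 1 0 0 1 0 ⇒ 1 1 1 1 1 1 0 0 1 0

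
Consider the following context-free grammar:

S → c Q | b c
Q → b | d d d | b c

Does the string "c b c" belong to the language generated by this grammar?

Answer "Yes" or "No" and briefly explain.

Yes - a valid derivation exists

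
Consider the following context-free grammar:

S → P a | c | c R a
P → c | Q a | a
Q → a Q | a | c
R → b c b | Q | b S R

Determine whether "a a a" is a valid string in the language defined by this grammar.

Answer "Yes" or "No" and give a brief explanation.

Yes - a valid derivation exists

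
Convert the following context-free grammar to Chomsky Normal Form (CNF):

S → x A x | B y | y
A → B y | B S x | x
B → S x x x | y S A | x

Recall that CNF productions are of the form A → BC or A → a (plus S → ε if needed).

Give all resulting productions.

TX → x; TY → y; S → y; A → x; B → x; S → TX X0; X0 → A TX; S → B TY; A → B TY; A → B X1; X1 → S TX; B → S X2; X2 → TX X3; X3 → TX TX; B → TY X4; X4 → S A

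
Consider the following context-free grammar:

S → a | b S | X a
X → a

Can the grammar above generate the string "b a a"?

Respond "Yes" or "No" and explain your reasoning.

Yes - a valid derivation exists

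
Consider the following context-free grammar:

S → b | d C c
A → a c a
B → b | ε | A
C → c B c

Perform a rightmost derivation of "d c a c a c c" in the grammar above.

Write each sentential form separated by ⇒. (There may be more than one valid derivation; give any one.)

S ⇒ d C c ⇒ d c B c c ⇒ d c A c c ⇒ d c a c a c c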